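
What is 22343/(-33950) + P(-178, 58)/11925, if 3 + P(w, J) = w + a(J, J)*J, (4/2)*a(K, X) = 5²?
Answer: -9918859/16194150 ≈ -0.61250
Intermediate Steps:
a(K, X) = 25/2 (a(K, X) = (½)*5² = (½)*25 = 25/2)
P(w, J) = -3 + w + 25*J/2 (P(w, J) = -3 + (w + 25*J/2) = -3 + w + 25*J/2)
22343/(-33950) + P(-178, 58)/11925 = 22343/(-33950) + (-3 - 178 + (25/2)*58)/11925 = 22343*(-1/33950) + (-3 - 178 + 725)*(1/11925) = -22343/33950 + 544*(1/11925) = -22343/33950 + 544/11925 = -9918859/16194150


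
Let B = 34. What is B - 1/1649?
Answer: 56065/1649 ≈ 33.999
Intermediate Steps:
B - 1/1649 = 34 - 1/1649 = 56065/1649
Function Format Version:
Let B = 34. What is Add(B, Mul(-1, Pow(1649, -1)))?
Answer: Rational(56065, 1649) ≈ 33.999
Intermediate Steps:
Add(B, Mul(-1, Pow(1649, -1))) = Add(34, Mul(-1, Pow(1649, -1))) = Add(34, Mul(-1, Rational(1, 1649))) = Add(34, Rational(-1, 1649)) = Rational(56065, 1649)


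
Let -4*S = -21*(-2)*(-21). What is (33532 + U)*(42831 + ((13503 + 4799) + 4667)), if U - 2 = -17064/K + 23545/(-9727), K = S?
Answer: 149883349614200/68089 ≈ 2.2013e+9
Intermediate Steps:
S = 441/2 (S = -(-21*(-2))*(-21)/4 = -21*(-21)/2 = -¼*(-882) = 441/2 ≈ 220.50)
K = 441/2 ≈ 220.50
U = -37085243/476623 (U = 2 + (-17064/441/2 + 23545/(-9727)) = 2 + (-17064*2/441 + 23545*(-1/9727)) = 2 + (-3792/49 - 23545/9727) = 2 - 38038489/476623 = -37085243/476623 ≈ -77.808)
(33532 + U)*(42831 + ((13503 + 4799) + 4667)) = (33532 - 37085243/476623)*(42831 + ((13503 + 4799) + 4667)) = 15945037193*(42831 + (18302 + 4667))/476623 = 15945037193*(42831 + 22969)/476623 = (15945037193/476623)*65800 = 149883349614200/68089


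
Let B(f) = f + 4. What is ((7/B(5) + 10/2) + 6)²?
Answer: 11236/81 ≈ 138.72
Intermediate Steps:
B(f) = 4 + f
((7/B(5) + 10/2) + 6)² = ((7/(4 + 5) + 10/2) + 6)² = ((7/9 + 10*(½)) + 6)² = ((7*(⅑) + 5) + 6)² = ((7/9 + 5) + 6)² = (52/9 + 6)² = (106/9)² = 11236/81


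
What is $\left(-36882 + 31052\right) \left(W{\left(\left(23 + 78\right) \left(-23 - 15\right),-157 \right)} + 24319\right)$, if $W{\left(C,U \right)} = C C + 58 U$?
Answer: $-85966014310$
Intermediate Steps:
$W{\left(C,U \right)} = C^{2} + 58 U$
$\left(-36882 + 31052\right) \left(W{\left(\left(23 + 78\right) \left(-23 - 15\right),-157 \right)} + 24319\right) = \left(-36882 + 31052\right) \left(\left(\left(\left(23 + 78\right) \left(-23 - 15\right)\right)^{2} + 58 \left(-157\right)\right) + 24319\right) = - 5830 \left(\left(\left(101 \left(-38\right)\right)^{2} - 9106\right) + 24319\right) = - 5830 \left(\left(\left(-3838\right)^{2} - 9106\right) + 24319\right) = - 5830 \left(\left(14730244 - 9106\right) + 24319\right) = - 5830 \left(14721138 + 24319\right) = \left(-5830\right) 14745457 = -85966014310$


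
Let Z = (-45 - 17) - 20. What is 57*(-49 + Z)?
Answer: -7467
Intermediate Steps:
Z = -82 (Z = -62 - 20 = -82)
57*(-49 + Z) = 57*(-49 - 82) = 57*(-131) = -7467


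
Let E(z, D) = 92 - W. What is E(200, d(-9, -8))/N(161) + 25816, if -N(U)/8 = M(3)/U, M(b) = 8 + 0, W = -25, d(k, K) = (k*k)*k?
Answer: 1633387/64 ≈ 25522.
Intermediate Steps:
d(k, K) = k**3 (d(k, K) = k**2*k = k**3)
M(b) = 8
N(U) = -64/U
E(z, D) = 117 (E(z, D) = 92 - 1*(-25) = 92 + 25 = 117)
E(200, d(-9, -8))/N(161) + 25816 = 117/((-64/161)) + 25816 = 117/((-64*1/161)) + 25816 = 117/(-64/161) + 25816 = 117*(-161/64) + 25816 = -18837/64 + 25816 = 1633387/64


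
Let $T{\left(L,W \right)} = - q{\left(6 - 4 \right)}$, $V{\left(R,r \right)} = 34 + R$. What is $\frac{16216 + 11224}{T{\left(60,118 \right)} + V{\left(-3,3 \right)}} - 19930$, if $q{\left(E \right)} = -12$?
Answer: $- \frac{829550}{43} \approx -19292.0$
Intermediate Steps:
$T{\left(L,W \right)} = 12$ ($T{\left(L,W \right)} = \left(-1\right) \left(-12\right) = 12$)
$\frac{16216 + 11224}{T{\left(60,118 \right)} + V{\left(-3,3 \right)}} - 19930 = \frac{16216 + 11224}{12 + \left(34 - 3\right)} - 19930 = \frac{27440}{12 + 31} - 19930 = \frac{27440}{43} - 19930 = - \frac{829550}{43}$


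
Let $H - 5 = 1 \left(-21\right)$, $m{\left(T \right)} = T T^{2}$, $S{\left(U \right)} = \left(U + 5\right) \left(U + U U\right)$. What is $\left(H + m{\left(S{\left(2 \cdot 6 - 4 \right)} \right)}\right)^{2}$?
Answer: $672442378267705600$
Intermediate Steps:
$S{\left(U \right)} = \left(5 + U\right) \left(U + U^{2}\right)$
$m{\left(T \right)} = T^{3}$
$H = -16$ ($H = 5 + 1 \left(-21\right) = 5 - 21 = -16$)
$\left(H + m{\left(S{\left(2 \cdot 6 - 4 \right)} \right)}\right)^{2} = \left(-16 + \left(\left(2 \cdot 6 - 4\right) \left(5 + \left(2 \cdot 6 - 4\right)^{2} + 6 \left(2 \cdot 6 - 4\right)\right)\right)^{3}\right)^{2} = \left(-16 + \left(\left(12 - 4\right) \left(5 + \left(12 - 4\right)^{2} + 6 \left(12 - 4\right)\right)\right)^{3}\right)^{2} = \left(-16 + \left(8 \left(5 + 8^{2} + 6 \cdot 8\right)\right)^{3}\right)^{2} = \left(-16 + \left(8 \left(5 + 64 + 48\right)\right)^{3}\right)^{2} = \left(-16 + \left(8 \cdot 117\right)^{3}\right)^{2} = \left(-16 + 936^{3}\right)^{2} = \left(-16 + 820025856\right)^{2} = 820025840^{2} = 672442378267705600$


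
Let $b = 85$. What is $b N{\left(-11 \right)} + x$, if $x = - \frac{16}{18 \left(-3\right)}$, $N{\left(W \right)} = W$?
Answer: $- \frac{25237}{27} \approx -934.7$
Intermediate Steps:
$x = \frac{8}{27}$ ($x = - \frac{16}{-54} = \left(-16\right) \left(- \frac{1}{54}\right) = \frac{8}{27} \approx 0.2963$)
$b N{\left(-11 \right)} + x = 85 \left(-11\right) + \frac{8}{27} = -935 + \frac{8}{27} = - \frac{25237}{27}$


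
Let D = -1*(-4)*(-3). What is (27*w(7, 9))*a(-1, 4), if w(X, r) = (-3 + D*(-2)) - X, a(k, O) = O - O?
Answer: 0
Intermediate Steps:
D = -12 (D = 4*(-3) = -12)
a(k, O) = 0
w(X, r) = 21 - X (w(X, r) = (-3 - 12*(-2)) - X = (-3 + 24) - X = 21 - X)
(27*w(7, 9))*a(-1, 4) = (27*(21 - 1*7))*0 = (27*(21 - 7))*0 = (27*14)*0 = 378*0 = 0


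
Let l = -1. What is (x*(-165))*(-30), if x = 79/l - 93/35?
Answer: -2829420/7 ≈ -4.0420e+5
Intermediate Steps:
x = -2858/35 (x = 79/(-1) - 93/35 = 79*(-1) - 93*1/35 = -79 - 93/35 = -2858/35 ≈ -81.657)
(x*(-165))*(-30) = -2858/35*(-165)*(-30) = (94314/7)*(-30) = -2829420/7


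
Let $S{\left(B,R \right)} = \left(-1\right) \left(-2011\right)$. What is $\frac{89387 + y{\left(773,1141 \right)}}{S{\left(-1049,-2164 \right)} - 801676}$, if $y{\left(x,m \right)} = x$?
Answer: $- \frac{18032}{159933} \approx -0.11275$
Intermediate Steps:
$S{\left(B,R \right)} = 2011$
$\frac{89387 + y{\left(773,1141 \right)}}{S{\left(-1049,-2164 \right)} - 801676} = \frac{89387 + 773}{2011 - 801676} = \frac{90160}{-799665} = 90160 \left(- \frac{1}{799665}\right) = - \frac{18032}{159933}$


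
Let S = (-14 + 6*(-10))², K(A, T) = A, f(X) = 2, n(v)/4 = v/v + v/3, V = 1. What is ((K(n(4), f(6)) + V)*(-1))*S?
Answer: -169756/3 ≈ -56585.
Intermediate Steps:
n(v) = 4 + 4*v/3 (n(v) = 4*(v/v + v/3) = 4*(1 + v*(⅓)) = 4*(1 + v/3) = 4 + 4*v/3)
S = 5476 (S = (-14 - 60)² = (-74)² = 5476)
((K(n(4), f(6)) + V)*(-1))*S = (((4 + (4/3)*4) + 1)*(-1))*5476 = (((4 + 16/3) + 1)*(-1))*5476 = ((28/3 + 1)*(-1))*5476 = ((31/3)*(-1))*5476 = -31/3*5476 = -169756/3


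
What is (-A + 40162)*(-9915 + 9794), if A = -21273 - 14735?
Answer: -9216570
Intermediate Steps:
A = -36008
(-A + 40162)*(-9915 + 9794) = (-1*(-36008) + 40162)*(-9915 + 9794) = (36008 + 40162)*(-121) = 76170*(-121) = -9216570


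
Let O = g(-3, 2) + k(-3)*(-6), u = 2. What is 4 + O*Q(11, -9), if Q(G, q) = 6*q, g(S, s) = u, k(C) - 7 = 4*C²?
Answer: 13828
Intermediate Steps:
k(C) = 7 + 4*C²
g(S, s) = 2
O = -256 (O = 2 + (7 + 4*(-3)²)*(-6) = 2 + (7 + 4*9)*(-6) = 2 + (7 + 36)*(-6) = 2 + 43*(-6) = 2 - 258 = -256)
4 + O*Q(11, -9) = 4 - 1536*(-9) = 4 - 256*(-54) = 4 + 13824 = 13828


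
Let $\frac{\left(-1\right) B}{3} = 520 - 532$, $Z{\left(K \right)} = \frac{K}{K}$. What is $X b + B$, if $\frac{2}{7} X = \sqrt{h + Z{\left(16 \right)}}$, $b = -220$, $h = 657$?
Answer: $36 - 770 \sqrt{658} \approx -19716.0$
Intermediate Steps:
$Z{\left(K \right)} = 1$
$X = \frac{7 \sqrt{658}}{2}$ ($X = \frac{7 \sqrt{657 + 1}}{2} = \frac{7 \sqrt{658}}{2} \approx 89.78$)
$B = 36$ ($B = - 3 \left(520 - 532\right) = \left(-3\right) \left(-12\right) = 36$)
$X b + B = \frac{7 \sqrt{658}}{2} \left(-220\right) + 36 = - 770 \sqrt{658} + 36 = 36 - 770 \sqrt{658}$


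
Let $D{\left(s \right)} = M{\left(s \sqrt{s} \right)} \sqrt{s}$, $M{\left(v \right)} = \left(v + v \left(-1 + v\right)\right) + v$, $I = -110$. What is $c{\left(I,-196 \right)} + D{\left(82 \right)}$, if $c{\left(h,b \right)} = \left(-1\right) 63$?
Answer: $6661 + 551368 \sqrt{82} \approx 4.9995 \cdot 10^{6}$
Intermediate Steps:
$M{\left(v \right)} = 2 v + v \left(-1 + v\right)$
$c{\left(h,b \right)} = -63$
$D{\left(s \right)} = s^{2} \left(1 + s^{\frac{3}{2}}\right)$ ($D{\left(s \right)} = s \sqrt{s} \left(1 + s \sqrt{s}\right) \sqrt{s} = s^{\frac{3}{2}} \left(1 + s^{\frac{3}{2}}\right) \sqrt{s} = s^{2} \left(1 + s^{\frac{3}{2}}\right)$)
$c{\left(I,-196 \right)} + D{\left(82 \right)} = -63 + \left(82^{2} + 82^{\frac{7}{2}}\right) = -63 + \left(6724 + 551368 \sqrt{82}\right) = 6661 + 551368 \sqrt{82}$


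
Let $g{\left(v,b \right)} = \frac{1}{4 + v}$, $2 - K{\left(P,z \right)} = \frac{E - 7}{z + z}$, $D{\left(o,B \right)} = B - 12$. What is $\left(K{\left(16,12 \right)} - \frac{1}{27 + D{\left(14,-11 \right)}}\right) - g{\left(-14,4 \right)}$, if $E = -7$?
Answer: $\frac{73}{30} \approx 2.4333$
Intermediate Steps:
$D{\left(o,B \right)} = -12 + B$
$K{\left(P,z \right)} = 2 + \frac{7}{z}$ ($K{\left(P,z \right)} = 2 - \frac{-7 - 7}{z + z} = 2 - - \frac{14}{2 z} = 2 - - 14 \frac{1}{2 z} = 2 - - \frac{7}{z} = 2 + \frac{7}{z}$)
$\left(K{\left(16,12 \right)} - \frac{1}{27 + D{\left(14,-11 \right)}}\right) - g{\left(-14,4 \right)} = \left(\left(2 + \frac{7}{12}\right) - \frac{1}{27 - 23}\right) - \frac{1}{4 - 14} = \left(\left(2 + 7 \cdot \frac{1}{12}\right) - \frac{1}{27 - 23}\right) - \frac{1}{-10} = \left(\left(2 + \frac{7}{12}\right) - \frac{1}{4}\right) - - \frac{1}{10} = \left(\frac{31}{12} - \frac{1}{4}\right) + \frac{1}{10} = \frac{7}{3} + \frac{1}{10} = \frac{73}{30}$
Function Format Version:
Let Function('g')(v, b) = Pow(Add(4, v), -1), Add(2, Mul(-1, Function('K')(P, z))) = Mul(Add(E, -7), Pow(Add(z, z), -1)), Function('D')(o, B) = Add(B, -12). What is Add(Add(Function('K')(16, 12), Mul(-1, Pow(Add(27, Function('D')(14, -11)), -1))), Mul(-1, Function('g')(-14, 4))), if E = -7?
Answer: Rational(73, 30) ≈ 2.4333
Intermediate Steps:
Function('D')(o, B) = Add(-12, B)
Function('K')(P, z) = Add(2, Mul(7, Pow(z, -1))) (Function('K')(P, z) = Add(2, Mul(-1, Mul(Add(-7, -7), Pow(Add(z, z), -1)))) = Add(2, Mul(-1, Mul(-14, Pow(Mul(2, z), -1)))) = Add(2, Mul(-1, Mul(-14, Mul(Rational(1, 2), Pow(z, -1))))) = Add(2, Mul(-1, Mul(-7, Pow(z, -1)))) = Add(2, Mul(7, Pow(z, -1))))
Add(Add(Function('K')(16, 12), Mul(-1, Pow(Add(27, Function('D')(14, -11)), -1))), Mul(-1, Function('g')(-14, 4))) = Add(Add(Add(2, Mul(7, Pow(12, -1))), Mul(-1, Pow(Add(27, Add(-12, -11)), -1))), Mul(-1, Pow(Add(4, -14), -1))) = Add(Add(Add(2, Mul(7, Rational(1, 12))), Mul(-1, Pow(Add(27, -23), -1))), Mul(-1, Pow(-10, -1))) = Add(Add(Add(2, Rational(7, 12)), Mul(-1, Pow(4, -1))), Mul(-1, Rational(-1, 10))) = Add(Add(Rational(31, 12), Mul(-1, Rational(1, 4))), Rational(1, 10)) = Add(Add(Rational(31, 12), Rational(-1, 4)), Rational(1, 10)) = Add(Rational(7, 3), Rational(1, 10)) = Rational(73, 30)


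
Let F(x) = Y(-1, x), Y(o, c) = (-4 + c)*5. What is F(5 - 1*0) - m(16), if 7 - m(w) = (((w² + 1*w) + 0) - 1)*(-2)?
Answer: -544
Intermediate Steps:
Y(o, c) = -20 + 5*c
F(x) = -20 + 5*x
m(w) = 5 + 2*w + 2*w² (m(w) = 7 - (((w² + 1*w) + 0) - 1)*(-2) = 7 - (((w² + w) + 0) - 1)*(-2) = 7 - (((w + w²) + 0) - 1)*(-2) = 7 - ((w + w²) - 1)*(-2) = 7 - (-1 + w + w²)*(-2) = 7 - (2 - 2*w - 2*w²) = 7 + (-2 + 2*w + 2*w²) = 5 + 2*w + 2*w²)
F(5 - 1*0) - m(16) = (-20 + 5*(5 - 1*0)) - (5 + 2*16 + 2*16²) = (-20 + 5*(5 + 0)) - (5 + 32 + 2*256) = (-20 + 5*5) - (5 + 32 + 512) = (-20 + 25) - 1*549 = 5 - 549 = -544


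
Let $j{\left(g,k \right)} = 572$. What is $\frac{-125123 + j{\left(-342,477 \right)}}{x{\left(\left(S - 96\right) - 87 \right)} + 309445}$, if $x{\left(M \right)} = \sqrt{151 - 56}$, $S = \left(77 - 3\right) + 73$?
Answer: $- \frac{7708336839}{19151241586} + \frac{124551 \sqrt{95}}{95756207930} \approx -0.40249$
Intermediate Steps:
$S = 147$ ($S = 74 + 73 = 147$)
$x{\left(M \right)} = \sqrt{95}$
$\frac{-125123 + j{\left(-342,477 \right)}}{x{\left(\left(S - 96\right) - 87 \right)} + 309445} = \frac{-125123 + 572}{\sqrt{95} + 309445} = - \frac{124551}{309445 + \sqrt{95}}$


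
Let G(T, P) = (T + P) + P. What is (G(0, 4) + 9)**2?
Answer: 289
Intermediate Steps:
G(T, P) = T + 2*P (G(T, P) = (P + T) + P = T + 2*P)
(G(0, 4) + 9)**2 = ((0 + 2*4) + 9)**2 = ((0 + 8) + 9)**2 = (8 + 9)**2 = 17**2 = 289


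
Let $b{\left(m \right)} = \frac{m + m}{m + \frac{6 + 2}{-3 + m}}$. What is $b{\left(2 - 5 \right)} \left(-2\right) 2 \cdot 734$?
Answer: $- \frac{52848}{13} \approx -4065.2$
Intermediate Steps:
$b{\left(m \right)} = \frac{2 m}{m + \frac{8}{-3 + m}}$
$b{\left(2 - 5 \right)} \left(-2\right) 2 \cdot 734 = \frac{2 \left(2 - 5\right) \left(-3 + \left(2 - 5\right)\right)}{8 + \left(2 - 5\right)^{2} - 3 \left(2 - 5\right)} \left(-2\right) 2 \cdot 734 = 2 \left(-3\right) \frac{1}{8 + \left(-3\right)^{2} - -9} \left(-3 - 3\right) \left(-2\right) 2 \cdot 734 = 2 \left(-3\right) \frac{1}{8 + 9 + 9} \left(-6\right) \left(-2\right) 2 \cdot 734 = 2 \left(-3\right) \frac{1}{26} \left(-6\right) \left(-2\right) 2 \cdot 734 = \frac{18}{13} \left(-2\right) 2 \cdot 734 = \left(- \frac{36}{13}\right) 2 \cdot 734 = \left(- \frac{72}{13}\right) 734 = - \frac{52848}{13}$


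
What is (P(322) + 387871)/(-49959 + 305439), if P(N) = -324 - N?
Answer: 25815/17032 ≈ 1.5157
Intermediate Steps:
(P(322) + 387871)/(-49959 + 305439) = ((-324 - 1*322) + 387871)/(-49959 + 305439) = ((-324 - 322) + 387871)/255480 = (-646 + 387871)*(1/255480) = 387225*(1/255480) = 25815/17032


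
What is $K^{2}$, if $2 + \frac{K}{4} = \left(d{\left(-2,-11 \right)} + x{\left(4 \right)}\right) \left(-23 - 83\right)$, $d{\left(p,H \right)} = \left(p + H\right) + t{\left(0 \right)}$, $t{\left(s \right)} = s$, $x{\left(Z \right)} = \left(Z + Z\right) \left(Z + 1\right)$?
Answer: $131239936$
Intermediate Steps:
$x{\left(Z \right)} = 2 Z \left(1 + Z\right)$
$d{\left(p,H \right)} = H + p$ ($d{\left(p,H \right)} = \left(p + H\right) + 0 = \left(H + p\right) + 0 = H + p$)
$K = -11456$ ($K = -8 + 4 \left(\left(-11 - 2\right) + 2 \cdot 4 \left(1 + 4\right)\right) \left(-23 - 83\right) = -8 + 4 \left(-13 + 2 \cdot 4 \cdot 5\right) \left(-106\right) = -8 + 4 \left(-13 + 40\right) \left(-106\right) = -8 + 4 \cdot 27 \left(-106\right) = -8 + 4 \left(-2862\right) = -8 - 11448 = -11456$)
$K^{2} = \left(-11456\right)^{2} = 131239936$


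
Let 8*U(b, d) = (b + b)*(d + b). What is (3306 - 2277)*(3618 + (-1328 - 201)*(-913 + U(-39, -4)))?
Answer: 3122240163/4 ≈ 7.8056e+8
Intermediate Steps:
U(b, d) = b*(b + d)/4 (U(b, d) = ((b + b)*(d + b))/8 = ((2*b)*(b + d))/8 = (2*b*(b + d))/8 = b*(b + d)/4)
(3306 - 2277)*(3618 + (-1328 - 201)*(-913 + U(-39, -4))) = (3306 - 2277)*(3618 + (-1328 - 201)*(-913 + (1/4)*(-39)*(-39 - 4))) = 1029*(3618 - 1529*(-913 + (1/4)*(-39)*(-43))) = 1029*(3618 - 1529*(-913 + 1677/4)) = 1029*(3618 - 1529*(-1975/4)) = 1029*(3618 + 3019775/4) = 1029*(3034247/4) = 3122240163/4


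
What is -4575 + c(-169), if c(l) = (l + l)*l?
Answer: 52547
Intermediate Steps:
c(l) = 2*l² (c(l) = (2*l)*l = 2*l²)
-4575 + c(-169) = -4575 + 2*(-169)² = -4575 + 2*28561 = -4575 + 57122 = 52547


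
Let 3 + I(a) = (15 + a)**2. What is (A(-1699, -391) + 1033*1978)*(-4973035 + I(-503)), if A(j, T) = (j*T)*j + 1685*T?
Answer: 5337534982405488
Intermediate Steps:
I(a) = -3 + (15 + a)**2
A(j, T) = 1685*T + T*j**2 (A(j, T) = (T*j)*j + 1685*T = T*j**2 + 1685*T = 1685*T + T*j**2)
(A(-1699, -391) + 1033*1978)*(-4973035 + I(-503)) = (-391*(1685 + (-1699)**2) + 1033*1978)*(-4973035 + (-3 + (15 - 503)**2)) = (-391*(1685 + 2886601) + 2043274)*(-4973035 + (-3 + (-488)**2)) = (-391*2888286 + 2043274)*(-4973035 + (-3 + 238144)) = (-1129319826 + 2043274)*(-4973035 + 238141) = -1127276552*(-4734894) = 5337534982405488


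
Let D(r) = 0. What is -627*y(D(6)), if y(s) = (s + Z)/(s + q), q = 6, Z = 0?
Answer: 0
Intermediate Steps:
y(s) = s/(6 + s) (y(s) = (s + 0)/(s + 6) = s/(6 + s))
-627*y(D(6)) = -0/(6 + 0) = -0/6 = -627*0 = 0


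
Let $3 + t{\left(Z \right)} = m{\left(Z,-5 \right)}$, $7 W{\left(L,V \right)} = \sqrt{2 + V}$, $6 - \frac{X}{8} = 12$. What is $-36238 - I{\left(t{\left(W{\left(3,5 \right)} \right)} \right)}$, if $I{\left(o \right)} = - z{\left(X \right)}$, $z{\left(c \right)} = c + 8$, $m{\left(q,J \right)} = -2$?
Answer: $-36278$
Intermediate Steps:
$X = -48$ ($X = 48 - 96 = -48$)
$W{\left(L,V \right)} = \frac{\sqrt{2 + V}}{7}$
$z{\left(c \right)} = 8 + c$
$t{\left(Z \right)} = -5$ ($t{\left(Z \right)} = -3 - 2 = -5$)
$I{\left(o \right)} = 40$ ($I{\left(o \right)} = - (8 - 48) = \left(-1\right) \left(-40\right) = 40$)
$-36238 - I{\left(t{\left(W{\left(3,5 \right)} \right)} \right)} = -36238 - 40 = -36278$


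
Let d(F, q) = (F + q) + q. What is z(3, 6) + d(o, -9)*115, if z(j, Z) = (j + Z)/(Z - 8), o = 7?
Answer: -2539/2 ≈ -1269.5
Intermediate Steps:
z(j, Z) = (Z + j)/(-8 + Z)
d(F, q) = F + 2*q
z(3, 6) + d(o, -9)*115 = (6 + 3)/(-8 + 6) + (7 + 2*(-9))*115 = 9/(-2) + (7 - 18)*115 = -½*9 - 11*115 = -9/2 - 1265 = -2539/2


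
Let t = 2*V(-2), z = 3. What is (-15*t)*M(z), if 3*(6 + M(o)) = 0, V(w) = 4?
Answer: 720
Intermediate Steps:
M(o) = -6 (M(o) = -6 + (1/3)*0 = -6 + 0 = -6)
t = 8 (t = 2*4 = 8)
(-15*t)*M(z) = -15*8*(-6) = -120*(-6) = 720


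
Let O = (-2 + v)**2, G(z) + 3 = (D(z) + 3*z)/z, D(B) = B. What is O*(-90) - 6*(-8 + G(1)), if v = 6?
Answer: -1398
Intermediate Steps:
G(z) = 1 (G(z) = -3 + (z + 3*z)/z = -3 + (4*z)/z = -3 + 4 = 1)
O = 16 (O = (-2 + 6)**2 = 4**2 = 16)
O*(-90) - 6*(-8 + G(1)) = 16*(-90) - 6*(-8 + 1) = -1440 - 6*(-7) = -1440 + 42 = -1398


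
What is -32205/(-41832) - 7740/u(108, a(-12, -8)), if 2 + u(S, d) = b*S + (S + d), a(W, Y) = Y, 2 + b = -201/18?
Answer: 30534925/4615464 ≈ 6.6158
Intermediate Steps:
b = -79/6 (b = -2 - 201/18 = -2 - 201*1/18 = -2 - 67/6 = -79/6 ≈ -13.167)
u(S, d) = -2 + d - 73*S/6 (u(S, d) = -2 + (-79*S/6 + (S + d)) = -2 + (d - 73*S/6) = -2 + d - 73*S/6)
-32205/(-41832) - 7740/u(108, a(-12, -8)) = -32205/(-41832) - 7740/(-2 - 8 - 73/6*108) = -32205*(-1/41832) - 7740/(-2 - 8 - 1314) = 10735/13944 - 7740/(-1324) = 10735/13944 - 7740*(-1/1324) = 10735/13944 + 1935/331 = 30534925/4615464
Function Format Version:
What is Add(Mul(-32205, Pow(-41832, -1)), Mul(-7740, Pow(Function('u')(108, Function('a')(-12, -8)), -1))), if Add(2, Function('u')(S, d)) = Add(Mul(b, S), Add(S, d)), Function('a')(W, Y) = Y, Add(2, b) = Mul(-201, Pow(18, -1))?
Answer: Rational(30534925, 4615464) ≈ 6.6158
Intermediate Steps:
b = Rational(-79, 6) (b = Add(-2, Mul(-201, Pow(18, -1))) = Add(-2, Mul(-201, Rational(1, 18))) = Add(-2, Rational(-67, 6)) = Rational(-79, 6) ≈ -13.167)
Function('u')(S, d) = Add(-2, d, Mul(Rational(-73, 6), S)) (Function('u')(S, d) = Add(-2, Add(Mul(Rational(-79, 6), S), Add(S, d))) = Add(-2, Add(d, Mul(Rational(-73, 6), S))) = Add(-2, d, Mul(Rational(-73, 6), S)))
Add(Mul(-32205, Pow(-41832, -1)), Mul(-7740, Pow(Function('u')(108, Function('a')(-12, -8)), -1))) = Add(Mul(-32205, Pow(-41832, -1)), Mul(-7740, Pow(Add(-2, -8, Mul(Rational(-73, 6), 108)), -1))) = Add(Mul(-32205, Rational(-1, 41832)), Mul(-7740, Pow(Add(-2, -8, -1314), -1))) = Add(Rational(10735, 13944), Mul(-7740, Pow(-1324, -1))) = Add(Rational(10735, 13944), Mul(-7740, Rational(-1, 1324))) = Add(Rational(10735, 13944), Rational(1935, 331)) = Rational(30534925, 4615464)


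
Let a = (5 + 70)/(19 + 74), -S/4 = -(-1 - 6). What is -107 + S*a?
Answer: -4017/31 ≈ -129.58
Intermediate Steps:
S = -28 (S = -(-4)*(-1 - 6) = -(-4)*(-7) = -4*7 = -28)
a = 25/31 (a = 75/93 = 75*(1/93) = 25/31 ≈ 0.80645)
-107 + S*a = -107 - 28*25/31 = -107 - 700/31 = -4017/31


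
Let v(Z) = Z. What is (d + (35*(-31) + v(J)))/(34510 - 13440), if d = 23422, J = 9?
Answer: 11173/10535 ≈ 1.0606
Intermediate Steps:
(d + (35*(-31) + v(J)))/(34510 - 13440) = (23422 + (35*(-31) + 9))/(34510 - 13440) = (23422 + (-1085 + 9))/21070 = (23422 - 1076)*(1/21070) = 22346*(1/21070) = 11173/10535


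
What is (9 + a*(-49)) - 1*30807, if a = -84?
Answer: -26682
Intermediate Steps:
(9 + a*(-49)) - 1*30807 = (9 - 84*(-49)) - 1*30807 = (9 + 4116) - 30807 = 4125 - 30807 = -26682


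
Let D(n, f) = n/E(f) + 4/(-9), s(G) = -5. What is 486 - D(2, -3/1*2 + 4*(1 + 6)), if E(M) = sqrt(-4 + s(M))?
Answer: 4378/9 + 2*I/3 ≈ 486.44 + 0.66667*I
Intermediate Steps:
E(M) = 3*I (E(M) = sqrt(-4 - 5) = sqrt(-9) = 3*I)
D(n, f) = -4/9 - I*n/3 (D(n, f) = n/((3*I)) + 4/(-9) = n*(-I/3) + 4*(-1/9) = -I*n/3 - 4/9 = -4/9 - I*n/3)
486 - D(2, -3/1*2 + 4*(1 + 6)) = 486 - (-4/9 - 1/3*I*2) = 486 - (-4/9 - 2*I/3) = 486 + (4/9 + 2*I/3) = 4378/9 + 2*I/3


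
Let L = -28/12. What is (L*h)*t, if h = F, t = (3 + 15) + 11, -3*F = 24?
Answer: 1624/3 ≈ 541.33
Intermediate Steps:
L = -7/3 (L = -28*1/12 = -7/3 ≈ -2.3333)
F = -8 (F = -⅓*24 = -8)
t = 29 (t = 18 + 11 = 29)
h = -8
(L*h)*t = -7/3*(-8)*29 = (56/3)*29 = 1624/3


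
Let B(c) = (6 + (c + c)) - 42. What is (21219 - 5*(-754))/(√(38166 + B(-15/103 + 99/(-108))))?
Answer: 24989*√14561950686/23563027 ≈ 127.98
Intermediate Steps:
B(c) = -36 + 2*c (B(c) = (6 + 2*c) - 42 = -36 + 2*c)
(21219 - 5*(-754))/(√(38166 + B(-15/103 + 99/(-108)))) = (21219 - 5*(-754))/(√(38166 + (-36 + 2*(-15/103 + 99/(-108))))) = (21219 - 1*(-3770))/(√(38166 + (-36 + 2*(-15*1/103 + 99*(-1/108))))) = (21219 + 3770)/(√(38166 + (-36 + 2*(-15/103 - 11/12)))) = 24989/(√(38166 + (-36 + 2*(-1313/1236)))) = 24989/(√(38166 + (-36 - 1313/618))) = 24989/(√(38166 - 23561/618)) = 24989/(√(23563027/618)) = 24989/((√14561950686/618)) = 24989*(√14561950686/23563027) = 24989*√14561950686/23563027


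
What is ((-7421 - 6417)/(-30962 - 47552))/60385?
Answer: 187/64068485 ≈ 2.9188e-6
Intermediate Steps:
((-7421 - 6417)/(-30962 - 47552))/60385 = -13838/(-78514)*(1/60385) = -13838*(-1/78514)*(1/60385) = (187/1061)*(1/60385) = 187/64068485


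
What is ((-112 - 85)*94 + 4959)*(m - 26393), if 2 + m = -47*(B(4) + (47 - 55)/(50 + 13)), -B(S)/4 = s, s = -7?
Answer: 3380872729/9 ≈ 3.7565e+8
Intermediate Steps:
B(S) = 28 (B(S) = -4*(-7) = 28)
m = -82658/63 (m = -2 - 47*(28 + (47 - 55)/(50 + 13)) = -2 - 47*(28 - 8/63) = -2 - 47*1756/63 = -2 - 82532/63 = -82658/63 ≈ -1312.0)
((-112 - 85)*94 + 4959)*(m - 26393) = ((-112 - 85)*94 + 4959)*(-82658/63 - 26393) = (-197*94 + 4959)*(-1745417/63) = (-18518 + 4959)*(-1745417/63) = -13559*(-1745417/63) = 3380872729/9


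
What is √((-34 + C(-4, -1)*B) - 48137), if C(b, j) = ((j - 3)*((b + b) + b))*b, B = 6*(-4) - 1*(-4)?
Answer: I*√44331 ≈ 210.55*I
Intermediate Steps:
B = -20 (B = -24 + 4 = -20)
C(b, j) = 3*b²*(-3 + j) (C(b, j) = ((-3 + j)*(2*b + b))*b = ((-3 + j)*(3*b))*b = (3*b*(-3 + j))*b = 3*b²*(-3 + j))
√((-34 + C(-4, -1)*B) - 48137) = √((-34 + (3*(-4)²*(-3 - 1))*(-20)) - 48137) = √((-34 + (3*16*(-4))*(-20)) - 48137) = √((-34 - 192*(-20)) - 48137) = √((-34 + 3840) - 48137) = √(3806 - 48137) = √(-44331) = I*√44331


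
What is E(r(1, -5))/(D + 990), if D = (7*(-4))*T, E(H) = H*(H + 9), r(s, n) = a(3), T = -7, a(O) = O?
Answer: 18/593 ≈ 0.030354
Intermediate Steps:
r(s, n) = 3
E(H) = H*(9 + H)
D = 196 (D = (7*(-4))*(-7) = -28*(-7) = 196)
E(r(1, -5))/(D + 990) = (3*(9 + 3))/(196 + 990) = (3*12)/1186 = (1/1186)*36 = 18/593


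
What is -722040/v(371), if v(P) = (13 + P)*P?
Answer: -30085/5936 ≈ -5.0682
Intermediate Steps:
v(P) = P*(13 + P)
-722040/v(371) = -722040*1/(371*(13 + 371)) = -722040/(371*384) = -722040/142464 = -722040*1/142464 = -30085/5936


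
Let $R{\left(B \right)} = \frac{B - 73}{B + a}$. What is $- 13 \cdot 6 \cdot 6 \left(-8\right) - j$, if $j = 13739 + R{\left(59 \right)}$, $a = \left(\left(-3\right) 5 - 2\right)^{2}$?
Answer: $- \frac{1739123}{174} \approx -9995.0$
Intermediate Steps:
$a = 289$ ($a = \left(-15 - 2\right)^{2} = \left(-17\right)^{2} = 289$)
$R{\left(B \right)} = \frac{-73 + B}{289 + B}$ ($R{\left(B \right)} = \frac{B - 73}{B + 289} = \frac{-73 + B}{289 + B}$)
$j = \frac{2390579}{174}$ ($j = 13739 + \frac{-73 + 59}{289 + 59} = 13739 + \frac{1}{348} \left(-14\right) = 13739 - \frac{7}{174} = \frac{2390579}{174} \approx 13739.0$)
$- 13 \cdot 6 \cdot 6 \left(-8\right) - j = - 13 \cdot 6 \cdot 6 \left(-8\right) - \frac{2390579}{174} = \left(-13\right) 36 \left(-8\right) - \frac{2390579}{174} = \left(-468\right) \left(-8\right) - \frac{2390579}{174} = 3744 - \frac{2390579}{174} = - \frac{1739123}{174}$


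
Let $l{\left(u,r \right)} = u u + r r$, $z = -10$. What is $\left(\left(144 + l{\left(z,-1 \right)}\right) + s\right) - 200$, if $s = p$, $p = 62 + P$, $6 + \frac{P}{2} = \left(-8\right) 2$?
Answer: $63$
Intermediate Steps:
$P = -44$ ($P = -12 + 2 \left(\left(-8\right) 2\right) = -12 + 2 \left(-16\right) = -12 - 32 = -44$)
$p = 18$ ($p = 62 - 44 = 18$)
$l{\left(u,r \right)} = r^{2} + u^{2}$ ($l{\left(u,r \right)} = u^{2} + r^{2} = r^{2} + u^{2}$)
$s = 18$
$\left(\left(144 + l{\left(z,-1 \right)}\right) + s\right) - 200 = \left(\left(144 + \left(\left(-1\right)^{2} + \left(-10\right)^{2}\right)\right) + 18\right) - 200 = \left(\left(144 + \left(1 + 100\right)\right) + 18\right) - 200 = \left(\left(144 + 101\right) + 18\right) - 200 = \left(245 + 18\right) - 200 = 263 - 200 = 63$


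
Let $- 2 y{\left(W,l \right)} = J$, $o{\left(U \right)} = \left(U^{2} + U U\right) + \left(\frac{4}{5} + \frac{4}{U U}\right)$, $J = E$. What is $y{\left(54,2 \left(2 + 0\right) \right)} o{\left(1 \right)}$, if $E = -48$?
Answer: $\frac{816}{5} \approx 163.2$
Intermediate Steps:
$J = -48$
$o{\left(U \right)} = \frac{4}{5} + 2 U^{2} + \frac{4}{U^{2}}$ ($o{\left(U \right)} = \left(U^{2} + U^{2}\right) + \left(4 \cdot \frac{1}{5} + \frac{4}{U^{2}}\right) = 2 U^{2} + \left(\frac{4}{5} + \frac{4}{U^{2}}\right) = \frac{4}{5} + 2 U^{2} + \frac{4}{U^{2}}$)
$y{\left(W,l \right)} = 24$ ($y{\left(W,l \right)} = \left(- \frac{1}{2}\right) \left(-48\right) = 24$)
$y{\left(54,2 \left(2 + 0\right) \right)} o{\left(1 \right)} = 24 \left(\frac{4}{5} + 2 \cdot 1^{2} + 4 \cdot 1^{-2}\right) = 24 \left(\frac{4}{5} + 2 \cdot 1 + 4 \cdot 1\right) = 24 \left(\frac{4}{5} + 2 + 4\right) = 24 \cdot \frac{34}{5} = \frac{816}{5}$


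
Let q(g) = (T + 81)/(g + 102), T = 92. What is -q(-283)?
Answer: 173/181 ≈ 0.95580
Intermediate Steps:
q(g) = 173/(102 + g) (q(g) = (92 + 81)/(g + 102) = 173/(102 + g))
-q(-283) = -173/(102 - 283) = -173/(-181) = -173*(-1)/181 = -1*(-173/181) = 173/181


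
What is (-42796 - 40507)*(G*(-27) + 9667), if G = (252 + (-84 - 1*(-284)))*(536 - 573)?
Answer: -38420593145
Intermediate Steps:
G = -16724 (G = (252 + (-84 + 284))*(-37) = (252 + 200)*(-37) = 452*(-37) = -16724)
(-42796 - 40507)*(G*(-27) + 9667) = (-42796 - 40507)*(-16724*(-27) + 9667) = -83303*(451548 + 9667) = -83303*461215 = -38420593145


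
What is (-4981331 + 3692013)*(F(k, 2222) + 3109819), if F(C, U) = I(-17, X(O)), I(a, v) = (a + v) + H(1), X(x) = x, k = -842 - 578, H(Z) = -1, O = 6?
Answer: -4009530141626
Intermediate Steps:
k = -1420
I(a, v) = -1 + a + v (I(a, v) = (a + v) - 1 = -1 + a + v)
F(C, U) = -12 (F(C, U) = -1 - 17 + 6 = -12)
(-4981331 + 3692013)*(F(k, 2222) + 3109819) = (-4981331 + 3692013)*(-12 + 3109819) = -1289318*3109807 = -4009530141626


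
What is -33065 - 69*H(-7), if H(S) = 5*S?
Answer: -30650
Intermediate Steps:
-33065 - 69*H(-7) = -33065 - 69*5*(-7) = -33065 - 69*(-35) = -33065 - 1*(-2415) = -33065 + 2415 = -30650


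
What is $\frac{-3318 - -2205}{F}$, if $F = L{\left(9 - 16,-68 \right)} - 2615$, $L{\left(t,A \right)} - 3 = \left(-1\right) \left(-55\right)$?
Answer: $\frac{1113}{2557} \approx 0.43528$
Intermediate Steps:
$L{\left(t,A \right)} = 58$ ($L{\left(t,A \right)} = 3 - -55 = 3 + 55 = 58$)
$F = -2557$ ($F = 58 - 2615 = -2557$)
$\frac{-3318 - -2205}{F} = \frac{-3318 - -2205}{-2557} = \left(-3318 + 2205\right) \left(- \frac{1}{2557}\right) = \left(-1113\right) \left(- \frac{1}{2557}\right) = \frac{1113}{2557}$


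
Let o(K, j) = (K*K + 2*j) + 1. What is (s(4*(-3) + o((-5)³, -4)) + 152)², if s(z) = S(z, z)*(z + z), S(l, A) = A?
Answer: 237261172729701376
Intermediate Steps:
o(K, j) = 1 + K² + 2*j (o(K, j) = (K² + 2*j) + 1 = 1 + K² + 2*j)
s(z) = 2*z² (s(z) = z*(z + z) = z*(2*z) = 2*z²)
(s(4*(-3) + o((-5)³, -4)) + 152)² = (2*(4*(-3) + (1 + ((-5)³)² + 2*(-4)))² + 152)² = (2*(-12 + (1 + (-125)² - 8))² + 152)² = (2*(-12 + (1 + 15625 - 8))² + 152)² = (2*(-12 + 15618)² + 152)² = (2*15606² + 152)² = (2*243547236 + 152)² = (487094472 + 152)² = 487094624² = 237261172729701376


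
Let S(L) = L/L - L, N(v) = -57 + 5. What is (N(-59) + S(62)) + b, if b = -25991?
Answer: -26104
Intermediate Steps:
N(v) = -52
S(L) = 1 - L
(N(-59) + S(62)) + b = (-52 + (1 - 1*62)) - 25991 = (-52 + (1 - 62)) - 25991 = (-52 - 61) - 25991 = -113 - 25991 = -26104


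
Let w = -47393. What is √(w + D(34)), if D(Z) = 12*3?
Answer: I*√47357 ≈ 217.62*I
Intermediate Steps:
D(Z) = 36
√(w + D(34)) = √(-47393 + 36) = √(-47357) = I*√47357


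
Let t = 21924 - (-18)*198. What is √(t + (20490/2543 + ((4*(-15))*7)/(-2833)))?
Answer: 3*√147034386455873082/7204319 ≈ 159.68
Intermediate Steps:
t = 25488 (t = 21924 - 1*(-3564) = 21924 + 3564 = 25488)
√(t + (20490/2543 + ((4*(-15))*7)/(-2833))) = √(25488 + (20490/2543 + ((4*(-15))*7)/(-2833))) = √(25488 + (20490*(1/2543) - 60*7*(-1/2833))) = √(25488 + (20490/2543 - 420*(-1/2833))) = √(25488 + (20490/2543 + 420/2833)) = √(25488 + 59116230/7204319) = √(183682798902/7204319) = 3*√147034386455873082/7204319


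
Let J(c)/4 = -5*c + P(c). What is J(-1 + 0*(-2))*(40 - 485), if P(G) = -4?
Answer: -1780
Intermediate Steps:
J(c) = -16 - 20*c (J(c) = 4*(-5*c - 4) = 4*(-4 - 5*c) = -16 - 20*c)
J(-1 + 0*(-2))*(40 - 485) = (-16 - 20*(-1 + 0*(-2)))*(40 - 485) = (-16 - 20*(-1 + 0))*(-445) = (-16 - 20*(-1))*(-445) = (-16 + 20)*(-445) = 4*(-445) = -1780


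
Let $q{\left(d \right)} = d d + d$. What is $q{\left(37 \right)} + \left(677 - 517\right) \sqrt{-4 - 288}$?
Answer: $1406 + 320 i \sqrt{73} \approx 1406.0 + 2734.1 i$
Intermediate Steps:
$q{\left(d \right)} = d + d^{2}$ ($q{\left(d \right)} = d^{2} + d = d + d^{2}$)
$q{\left(37 \right)} + \left(677 - 517\right) \sqrt{-4 - 288} = 37 \left(1 + 37\right) + \left(677 - 517\right) \sqrt{-4 - 288} = 37 \cdot 38 + \left(677 - 517\right) \sqrt{-292} = 1406 + 160 \cdot 2 i \sqrt{73} = 1406 + 320 i \sqrt{73}$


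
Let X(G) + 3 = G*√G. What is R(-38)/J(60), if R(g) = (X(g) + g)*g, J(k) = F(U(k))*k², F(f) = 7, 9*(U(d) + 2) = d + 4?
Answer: 779/12600 + 361*I*√38/6300 ≈ 0.061825 + 0.35323*I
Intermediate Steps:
U(d) = -14/9 + d/9 (U(d) = -2 + (d + 4)/9 = -2 + (4 + d)/9 = -2 + (4/9 + d/9) = -14/9 + d/9)
X(G) = -3 + G^(3/2) (X(G) = -3 + G*√G = -3 + G^(3/2))
J(k) = 7*k²
R(g) = g*(-3 + g + g^(3/2)) (R(g) = ((-3 + g^(3/2)) + g)*g = (-3 + g + g^(3/2))*g = g*(-3 + g + g^(3/2)))
R(-38)/J(60) = (-38*(-3 - 38 + (-38)^(3/2)))/((7*60²)) = (-38*(-3 - 38 - 38*I*√38))/((7*3600)) = -38*(-41 - 38*I*√38)/25200 = (1558 + 1444*I*√38)*(1/25200) = 779/12600 + 361*I*√38/6300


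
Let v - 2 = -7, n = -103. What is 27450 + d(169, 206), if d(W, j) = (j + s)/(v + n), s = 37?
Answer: 109791/4 ≈ 27448.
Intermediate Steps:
v = -5 (v = 2 - 7 = -5)
d(W, j) = -37/108 - j/108 (d(W, j) = (j + 37)/(-5 - 103) = (37 + j)/(-108) = (37 + j)*(-1/108) = -37/108 - j/108)
27450 + d(169, 206) = 27450 + (-37/108 - 1/108*206) = 27450 + (-37/108 - 103/54) = 27450 - 9/4 = 109791/4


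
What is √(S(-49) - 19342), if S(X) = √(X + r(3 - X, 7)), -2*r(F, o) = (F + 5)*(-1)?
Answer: √(-77368 + 2*I*√82)/2 ≈ 0.016278 + 139.08*I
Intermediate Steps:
r(F, o) = 5/2 + F/2 (r(F, o) = -(F + 5)*(-1)/2 = -(5 + F)*(-1)/2 = -(-5 - F)/2 = 5/2 + F/2)
S(X) = √(4 + X/2) (S(X) = √(X + (5/2 + (3 - X)/2)) = √(X + (5/2 + (3/2 - X/2))) = √(X + (4 - X/2)) = √(4 + X/2))
√(S(-49) - 19342) = √(√(16 + 2*(-49))/2 - 19342) = √(√(16 - 98)/2 - 19342) = √(√(-82)/2 - 19342) = √((I*√82)/2 - 19342) = √(I*√82/2 - 19342) = √(-19342 + I*√82/2)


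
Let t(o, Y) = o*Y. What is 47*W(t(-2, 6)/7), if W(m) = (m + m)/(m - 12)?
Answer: 47/4 ≈ 11.750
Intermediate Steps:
t(o, Y) = Y*o
W(m) = 2*m/(-12 + m) (W(m) = (2*m)/(-12 + m) = 2*m/(-12 + m))
47*W(t(-2, 6)/7) = 47*(2*((6*(-2))/7)/(-12 + (6*(-2))/7)) = 47*(2*(-12*1/7)/(-12 - 12*1/7)) = 47*(2*(-12/7)/(-12 - 12/7)) = 47*(2*(-12/7)/(-96/7)) = 47*(2*(-12/7)*(-7/96)) = 47*(1/4) = 47/4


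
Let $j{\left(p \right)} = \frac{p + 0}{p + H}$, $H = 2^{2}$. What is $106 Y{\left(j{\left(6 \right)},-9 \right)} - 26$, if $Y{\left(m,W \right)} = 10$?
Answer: $1034$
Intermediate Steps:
$H = 4$
$j{\left(p \right)} = \frac{p}{4 + p}$ ($j{\left(p \right)} = \frac{p + 0}{p + 4} = \frac{p}{4 + p}$)
$106 Y{\left(j{\left(6 \right)},-9 \right)} - 26 = 106 \cdot 10 - 26 = 1060 - 26 = 1034$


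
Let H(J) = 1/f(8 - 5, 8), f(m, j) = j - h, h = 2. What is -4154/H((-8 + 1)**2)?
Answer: -24924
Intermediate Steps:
f(m, j) = -2 + j (f(m, j) = j - 1*2 = j - 2 = -2 + j)
H(J) = 1/6 (H(J) = 1/(-2 + 8) = 1/6)
-4154/H((-8 + 1)**2) = -4154/1/6 = -4154*6 = -24924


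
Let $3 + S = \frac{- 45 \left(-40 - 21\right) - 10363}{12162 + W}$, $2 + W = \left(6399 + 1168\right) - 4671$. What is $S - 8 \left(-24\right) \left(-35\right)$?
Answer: $- \frac{50614553}{7528} \approx -6723.5$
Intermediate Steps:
$W = 2894$ ($W = -2 + \left(\left(6399 + 1168\right) - 4671\right) = -2 + \left(7567 - 4671\right) = -2 + 2896 = 2894$)
$S = - \frac{26393}{7528}$ ($S = -3 + \frac{- 45 \left(-40 - 21\right) - 10363}{12162 + 2894} = -3 + \frac{\left(-45\right) \left(-61\right) - 10363}{15056} = -3 + \left(2745 - 10363\right) \frac{1}{15056} = -3 - \frac{3809}{7528} = - \frac{26393}{7528} \approx -3.506$)
$S - 8 \left(-24\right) \left(-35\right) = - \frac{26393}{7528} - 8 \left(-24\right) \left(-35\right) = - \frac{26393}{7528} - \left(-192\right) \left(-35\right) = - \frac{26393}{7528} - 6720 = - \frac{50614553}{7528}$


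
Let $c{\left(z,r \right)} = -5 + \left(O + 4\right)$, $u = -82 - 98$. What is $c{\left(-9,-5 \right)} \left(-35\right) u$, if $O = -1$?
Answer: $-12600$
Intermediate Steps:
$u = -180$ ($u = -82 - 98 = -180$)
$c{\left(z,r \right)} = -2$ ($c{\left(z,r \right)} = -5 + \left(-1 + 4\right) = -5 + 3 = -2$)
$c{\left(-9,-5 \right)} \left(-35\right) u = \left(-2\right) \left(-35\right) \left(-180\right) = 70 \left(-180\right) = -12600$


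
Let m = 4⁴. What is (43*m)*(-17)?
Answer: -187136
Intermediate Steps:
m = 256
(43*m)*(-17) = (43*256)*(-17) = 11008*(-17) = -187136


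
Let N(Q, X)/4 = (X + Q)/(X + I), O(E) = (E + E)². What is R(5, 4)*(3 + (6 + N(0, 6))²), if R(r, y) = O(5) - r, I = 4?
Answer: 34941/5 ≈ 6988.2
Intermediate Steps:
O(E) = 4*E² (O(E) = (2*E)² = 4*E²)
N(Q, X) = 4*(Q + X)/(4 + X) (N(Q, X) = 4*((X + Q)/(X + 4)) = 4*((Q + X)/(4 + X)) = 4*(Q + X)/(4 + X))
R(r, y) = 100 - r (R(r, y) = 4*5² - r = 4*25 - r = 100 - r)
R(5, 4)*(3 + (6 + N(0, 6))²) = (100 - 1*5)*(3 + (6 + 4*(0 + 6)/(4 + 6))²) = (100 - 5)*(3 + (6 + 4*6/10)²) = 95*(3 + (6 + 4*(⅒)*6)²) = 95*(3 + (6 + 12/5)²) = 95*(3 + (42/5)²) = 95*(3 + 1764/25) = 95*(1839/25) = 34941/5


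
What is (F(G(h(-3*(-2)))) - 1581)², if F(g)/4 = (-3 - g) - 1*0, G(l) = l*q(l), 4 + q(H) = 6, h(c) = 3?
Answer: 2614689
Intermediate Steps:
q(H) = 2 (q(H) = -4 + 6 = 2)
G(l) = 2*l (G(l) = l*2 = 2*l)
F(g) = -12 - 4*g (F(g) = 4*((-3 - g) - 1*0) = 4*((-3 - g) + 0) = 4*(-3 - g) = -12 - 4*g)
(F(G(h(-3*(-2)))) - 1581)² = ((-12 - 8*3) - 1581)² = ((-12 - 4*6) - 1581)² = ((-12 - 24) - 1581)² = (-36 - 1581)² = (-1617)² = 2614689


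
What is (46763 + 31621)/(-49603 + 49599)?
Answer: -19596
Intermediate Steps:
(46763 + 31621)/(-49603 + 49599) = 78384/(-4) = 78384*(-¼) = -19596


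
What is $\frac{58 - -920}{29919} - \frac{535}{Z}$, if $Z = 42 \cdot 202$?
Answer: $- \frac{2569771}{84610932} \approx -0.030372$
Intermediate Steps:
$Z = 8484$
$\frac{58 - -920}{29919} - \frac{535}{Z} = \frac{58 - -920}{29919} - \frac{535}{8484} = \left(58 + 920\right) \frac{1}{29919} - \frac{535}{8484} = 978 \cdot \frac{1}{29919} - \frac{535}{8484} = \frac{326}{9973} - \frac{535}{8484} = - \frac{2569771}{84610932}$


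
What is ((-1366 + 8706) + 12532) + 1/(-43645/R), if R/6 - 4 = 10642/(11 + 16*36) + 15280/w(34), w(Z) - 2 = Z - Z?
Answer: 101817200652/5123923 ≈ 19871.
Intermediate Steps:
w(Z) = 2 (w(Z) = 2 + (Z - Z) = 2 + 0 = 2)
R = 26986020/587 (R = 24 + 6*(10642/(11 + 16*36) + 15280/2) = 24 + 6*(10642/(11 + 576) + 15280*(½)) = 24 + 6*(10642/587 + 7640) = 24 + 6*(4495322/587) = 24 + 26971932/587 = 26986020/587 ≈ 45973.)
((-1366 + 8706) + 12532) + 1/(-43645/R) = ((-1366 + 8706) + 12532) + 1/(-43645/26986020/587) = (7340 + 12532) + 1/(-43645*587/26986020) = 19872 + 1/(-5123923/5397204) = 19872 - 5397204/5123923 = 101817200652/5123923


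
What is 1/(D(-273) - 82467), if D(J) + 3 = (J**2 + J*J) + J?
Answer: 1/66315 ≈ 1.5080e-5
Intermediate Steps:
D(J) = -3 + J + 2*J**2 (D(J) = -3 + ((J**2 + J*J) + J) = -3 + ((J**2 + J**2) + J) = -3 + (2*J**2 + J) = -3 + (J + 2*J**2) = -3 + J + 2*J**2)
1/(D(-273) - 82467) = 1/((-3 - 273 + 2*(-273)**2) - 82467) = 1/((-3 - 273 + 2*74529) - 82467) = 1/((-3 - 273 + 149058) - 82467) = 1/(148782 - 82467) = 1/66315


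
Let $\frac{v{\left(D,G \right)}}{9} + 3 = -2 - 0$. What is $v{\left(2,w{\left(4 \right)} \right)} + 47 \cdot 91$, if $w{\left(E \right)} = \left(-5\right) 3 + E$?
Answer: $4232$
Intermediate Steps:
$w{\left(E \right)} = -15 + E$
$v{\left(D,G \right)} = -45$ ($v{\left(D,G \right)} = -27 + 9 \left(-2 - 0\right) = -27 + 9 \left(-2 + 0\right) = -27 + 9 \left(-2\right) = -27 - 18 = -45$)
$v{\left(2,w{\left(4 \right)} \right)} + 47 \cdot 91 = -45 + 47 \cdot 91 = -45 + 4277 = 4232$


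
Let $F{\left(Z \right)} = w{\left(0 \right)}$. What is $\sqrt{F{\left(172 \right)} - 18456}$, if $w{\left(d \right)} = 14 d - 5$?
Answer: $i \sqrt{18461} \approx 135.87 i$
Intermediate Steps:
$w{\left(d \right)} = -5 + 14 d$
$F{\left(Z \right)} = -5$ ($F{\left(Z \right)} = -5 + 14 \cdot 0 = -5 + 0 = -5$)
$\sqrt{F{\left(172 \right)} - 18456} = \sqrt{-5 - 18456} = \sqrt{-18461} = i \sqrt{18461}$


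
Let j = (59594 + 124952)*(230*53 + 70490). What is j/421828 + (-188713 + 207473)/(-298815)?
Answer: 20724500129636/572947881 ≈ 36172.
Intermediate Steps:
j = 15258263280 (j = 184546*(12190 + 70490) = 184546*82680 = 15258263280)
j/421828 + (-188713 + 207473)/(-298815) = 15258263280/421828 + (-188713 + 207473)/(-298815) = 15258263280*(1/421828) + 18760*(-1/298815) = 3814565820/105457 - 3752/59763 = 20724500129636/572947881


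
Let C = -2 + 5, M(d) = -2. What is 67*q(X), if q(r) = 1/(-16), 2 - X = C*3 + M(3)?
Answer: -67/16 ≈ -4.1875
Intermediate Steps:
C = 3
X = -5 (X = 2 - (3*3 - 2) = 2 - (9 - 2) = 2 - 1*7 = 2 - 7 = -5)
q(r) = -1/16
67*q(X) = 67*(-1/16) = -67/16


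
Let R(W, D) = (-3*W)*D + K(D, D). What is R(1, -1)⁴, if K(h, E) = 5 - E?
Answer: 6561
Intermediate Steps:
R(W, D) = 5 - D - 3*D*W (R(W, D) = (-3*W)*D + (5 - D) = -3*D*W + (5 - D) = 5 - D - 3*D*W)
R(1, -1)⁴ = (5 - 1*(-1) - 3*(-1)*1)⁴ = (5 + 1 + 3)⁴ = 9⁴ = 6561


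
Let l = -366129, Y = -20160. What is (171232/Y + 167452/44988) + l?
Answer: -864760370899/2361870 ≈ -3.6613e+5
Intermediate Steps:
(171232/Y + 167452/44988) + l = (171232/(-20160) + 167452/44988) - 366129 = (171232*(-1/20160) + 167452*(1/44988)) - 366129 = (-5351/630 + 41863/11247) - 366129 = -11269669/2361870 - 366129 = -864760370899/2361870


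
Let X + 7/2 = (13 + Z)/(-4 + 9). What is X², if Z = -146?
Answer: 90601/100 ≈ 906.01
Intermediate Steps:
X = -301/10 (X = -7/2 + (13 - 146)/(-4 + 9) = -7/2 - 133/5 = -301/10 ≈ -30.100)
X² = (-301/10)² = 90601/100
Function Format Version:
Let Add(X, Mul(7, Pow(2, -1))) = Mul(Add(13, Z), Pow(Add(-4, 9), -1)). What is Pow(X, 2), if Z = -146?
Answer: Rational(90601, 100) ≈ 906.01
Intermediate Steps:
X = Rational(-301, 10) (X = Add(Rational(-7, 2), Mul(Add(13, -146), Pow(Add(-4, 9), -1))) = Add(Rational(-7, 2), Mul(-133, Pow(5, -1))) = Add(Rational(-7, 2), Mul(-133, Rational(1, 5))) = Add(Rational(-7, 2), Rational(-133, 5)) = Rational(-301, 10) ≈ -30.100)
Pow(X, 2) = Pow(Rational(-301, 10), 2) = Rational(90601, 100)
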